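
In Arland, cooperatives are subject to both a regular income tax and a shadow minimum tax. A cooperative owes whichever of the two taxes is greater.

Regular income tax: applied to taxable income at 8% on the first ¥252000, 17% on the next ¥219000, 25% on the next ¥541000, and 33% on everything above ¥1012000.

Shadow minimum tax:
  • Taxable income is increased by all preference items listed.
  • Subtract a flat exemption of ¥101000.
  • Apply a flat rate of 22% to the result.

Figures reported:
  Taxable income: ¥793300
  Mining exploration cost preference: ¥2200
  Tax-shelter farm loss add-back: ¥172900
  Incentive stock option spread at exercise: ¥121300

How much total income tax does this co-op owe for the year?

Regular income tax:
  ¥252000 × 8% = ¥20160
  ¥219000 × 17% = ¥37230
  ¥322300 × 25% = ¥80575
  → ¥137965

Shadow minimum tax:
  Adjusted income: ¥793300 + ¥2200 + ¥172900 + ¥121300 = ¥1089700
  Less exemption ¥101000 → base ¥988700
  ¥988700 × 22% = ¥217514

¥217514 > ¥137965, so the shadow minimum tax is the binding amount.

¥217514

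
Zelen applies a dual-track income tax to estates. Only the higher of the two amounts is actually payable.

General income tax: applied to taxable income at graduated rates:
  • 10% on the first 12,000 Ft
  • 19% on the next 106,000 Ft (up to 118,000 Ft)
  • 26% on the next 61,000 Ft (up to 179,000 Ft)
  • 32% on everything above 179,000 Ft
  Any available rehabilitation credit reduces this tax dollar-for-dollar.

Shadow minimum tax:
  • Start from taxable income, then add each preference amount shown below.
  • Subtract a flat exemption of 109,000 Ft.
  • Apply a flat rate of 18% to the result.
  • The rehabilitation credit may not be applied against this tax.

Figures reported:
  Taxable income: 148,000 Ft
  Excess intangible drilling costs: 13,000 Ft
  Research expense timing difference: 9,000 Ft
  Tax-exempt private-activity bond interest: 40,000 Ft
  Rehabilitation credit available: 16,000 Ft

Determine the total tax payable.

General income tax:
  12,000 Ft × 10% = 1,200 Ft
  106,000 Ft × 19% = 20,140 Ft
  30,000 Ft × 26% = 7,800 Ft
  → 29,140 Ft
  Less rehabilitation credit 16,000 Ft → 13,140 Ft

Shadow minimum tax:
  Adjusted income: 148,000 Ft + 13,000 Ft + 9,000 Ft + 40,000 Ft = 210,000 Ft
  Less exemption 109,000 Ft → base 101,000 Ft
  101,000 Ft × 18% = 18,180 Ft

18,180 Ft > 13,140 Ft, so the shadow minimum tax is the binding amount.

18,180 Ft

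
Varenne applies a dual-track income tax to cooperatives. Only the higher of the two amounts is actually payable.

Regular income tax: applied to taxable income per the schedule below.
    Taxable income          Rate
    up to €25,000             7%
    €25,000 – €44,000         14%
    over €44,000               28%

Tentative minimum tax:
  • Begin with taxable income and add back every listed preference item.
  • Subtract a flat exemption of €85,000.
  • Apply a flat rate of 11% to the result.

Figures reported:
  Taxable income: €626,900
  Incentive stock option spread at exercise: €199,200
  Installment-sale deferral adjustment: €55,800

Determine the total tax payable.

Tentative minimum tax:
  Adjusted income: €626,900 + €199,200 + €55,800 = €881,900
  Less exemption €85,000 → base €796,900
  €796,900 × 11% = €87,659

Regular income tax:
  €25,000 × 7% = €1,750
  €19,000 × 14% = €2,660
  €582,900 × 28% = €163,212
  → €167,622

€167,622 > €87,659, so the regular income tax governs.

€167,622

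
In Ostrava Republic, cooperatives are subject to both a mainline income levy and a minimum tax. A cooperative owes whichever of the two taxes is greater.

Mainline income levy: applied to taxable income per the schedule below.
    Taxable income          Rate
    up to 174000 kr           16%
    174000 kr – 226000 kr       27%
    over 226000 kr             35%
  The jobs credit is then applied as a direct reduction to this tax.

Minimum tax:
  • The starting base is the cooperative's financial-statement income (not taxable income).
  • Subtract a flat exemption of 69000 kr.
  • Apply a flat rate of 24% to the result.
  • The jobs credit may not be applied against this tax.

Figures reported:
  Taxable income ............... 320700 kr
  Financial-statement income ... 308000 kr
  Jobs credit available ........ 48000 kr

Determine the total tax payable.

57360 kr

Mainline income levy:
  174000 kr × 16% = 27840 kr
  52000 kr × 27% = 14040 kr
  94700 kr × 35% = 33145 kr
  → 75025 kr
  Less jobs credit 48000 kr → 27025 kr

Minimum tax:
  Base (financial-statement income): 308000 kr
  Less exemption 69000 kr → base 239000 kr
  239000 kr × 24% = 57360 kr

57360 kr > 27025 kr, so the minimum tax is the binding amount.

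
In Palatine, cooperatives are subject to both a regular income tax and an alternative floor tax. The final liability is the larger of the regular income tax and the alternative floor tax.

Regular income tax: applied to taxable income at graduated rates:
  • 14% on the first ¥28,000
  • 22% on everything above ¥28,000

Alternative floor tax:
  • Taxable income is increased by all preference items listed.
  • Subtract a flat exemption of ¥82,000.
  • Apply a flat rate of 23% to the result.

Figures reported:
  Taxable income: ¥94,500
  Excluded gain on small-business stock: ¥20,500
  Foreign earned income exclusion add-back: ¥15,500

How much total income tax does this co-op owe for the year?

Regular income tax:
  ¥28,000 × 14% = ¥3,920
  ¥66,500 × 22% = ¥14,630
  → ¥18,550

Alternative floor tax:
  Adjusted income: ¥94,500 + ¥20,500 + ¥15,500 = ¥130,500
  Less exemption ¥82,000 → base ¥48,500
  ¥48,500 × 23% = ¥11,155

¥18,550 > ¥11,155, so the regular income tax governs.

¥18,550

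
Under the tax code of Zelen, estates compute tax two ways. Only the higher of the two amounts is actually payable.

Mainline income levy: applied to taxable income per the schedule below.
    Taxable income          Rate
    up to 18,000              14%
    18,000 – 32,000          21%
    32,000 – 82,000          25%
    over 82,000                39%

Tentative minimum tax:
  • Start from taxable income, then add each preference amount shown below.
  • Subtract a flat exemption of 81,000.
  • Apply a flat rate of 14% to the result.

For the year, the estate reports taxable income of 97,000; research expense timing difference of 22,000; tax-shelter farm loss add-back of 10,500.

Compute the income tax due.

23,810

Tentative minimum tax:
  Adjusted income: 97,000 + 22,000 + 10,500 = 129,500
  Less exemption 81,000 → base 48,500
  48,500 × 14% = 6,790

Mainline income levy:
  18,000 × 14% = 2,520
  14,000 × 21% = 2,940
  50,000 × 25% = 12,500
  15,000 × 39% = 5,850
  → 23,810

23,810 > 6,790, so the mainline income levy governs.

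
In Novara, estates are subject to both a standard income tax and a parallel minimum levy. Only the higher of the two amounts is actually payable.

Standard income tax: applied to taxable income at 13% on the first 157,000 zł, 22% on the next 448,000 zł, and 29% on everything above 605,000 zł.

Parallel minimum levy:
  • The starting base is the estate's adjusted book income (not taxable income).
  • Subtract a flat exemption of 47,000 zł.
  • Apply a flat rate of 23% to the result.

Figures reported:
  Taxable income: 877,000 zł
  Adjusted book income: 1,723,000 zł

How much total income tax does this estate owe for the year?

385,480 zł

Parallel minimum levy:
  Base (adjusted book income): 1,723,000 zł
  Less exemption 47,000 zł → base 1,676,000 zł
  1,676,000 zł × 23% = 385,480 zł

Standard income tax:
  157,000 zł × 13% = 20,410 zł
  448,000 zł × 22% = 98,560 zł
  272,000 zł × 29% = 78,880 zł
  → 197,850 zł

385,480 zł > 197,850 zł, so the parallel minimum levy is the binding amount.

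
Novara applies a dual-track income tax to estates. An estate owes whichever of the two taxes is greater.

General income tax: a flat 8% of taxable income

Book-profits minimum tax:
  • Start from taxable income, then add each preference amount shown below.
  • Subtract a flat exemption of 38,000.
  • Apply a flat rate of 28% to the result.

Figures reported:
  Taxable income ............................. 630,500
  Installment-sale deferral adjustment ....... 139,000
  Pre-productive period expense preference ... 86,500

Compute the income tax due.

Book-profits minimum tax:
  Adjusted income: 630,500 + 139,000 + 86,500 = 856,000
  Less exemption 38,000 → base 818,000
  818,000 × 28% = 229,040

General income tax:
  630,500 × 8% = 50,440

229,040 > 50,440, so the book-profits minimum tax is the binding amount.

229,040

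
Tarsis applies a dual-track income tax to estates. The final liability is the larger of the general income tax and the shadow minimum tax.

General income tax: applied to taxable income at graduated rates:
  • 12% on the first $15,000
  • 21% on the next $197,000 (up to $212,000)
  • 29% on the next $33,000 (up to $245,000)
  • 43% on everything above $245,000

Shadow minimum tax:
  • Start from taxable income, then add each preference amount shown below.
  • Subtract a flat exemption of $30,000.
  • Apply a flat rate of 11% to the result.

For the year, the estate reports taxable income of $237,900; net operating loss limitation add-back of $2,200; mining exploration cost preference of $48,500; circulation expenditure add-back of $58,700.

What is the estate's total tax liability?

$50,681

General income tax:
  $15,000 × 12% = $1,800
  $197,000 × 21% = $41,370
  $25,900 × 29% = $7,511
  → $50,681

Shadow minimum tax:
  Adjusted income: $237,900 + $2,200 + $48,500 + $58,700 = $347,300
  Less exemption $30,000 → base $317,300
  $317,300 × 11% = $34,903

$50,681 > $34,903, so the general income tax governs.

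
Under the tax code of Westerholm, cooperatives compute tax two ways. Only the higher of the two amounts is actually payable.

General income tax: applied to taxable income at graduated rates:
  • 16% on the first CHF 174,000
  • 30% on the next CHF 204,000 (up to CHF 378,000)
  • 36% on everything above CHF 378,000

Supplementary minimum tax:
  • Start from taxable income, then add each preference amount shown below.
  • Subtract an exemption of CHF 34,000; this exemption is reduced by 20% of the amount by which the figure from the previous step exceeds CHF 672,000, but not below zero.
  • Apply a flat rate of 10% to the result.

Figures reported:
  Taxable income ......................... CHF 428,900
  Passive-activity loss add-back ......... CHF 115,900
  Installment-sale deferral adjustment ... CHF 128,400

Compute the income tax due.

General income tax:
  CHF 174,000 × 16% = CHF 27,840
  CHF 204,000 × 30% = CHF 61,200
  CHF 50,900 × 36% = CHF 18,324
  → CHF 107,364

Supplementary minimum tax:
  Adjusted income: CHF 428,900 + CHF 115,900 + CHF 128,400 = CHF 673,200
  Exemption: CHF 34,000 − 20% × (CHF 673,200 − CHF 672,000) = CHF 34,000 − CHF 240 = CHF 33,760
  Base: CHF 673,200 − CHF 33,760 = CHF 639,440
  CHF 639,440 × 10% = CHF 63,944

CHF 107,364 > CHF 63,944, so the general income tax governs.

CHF 107,364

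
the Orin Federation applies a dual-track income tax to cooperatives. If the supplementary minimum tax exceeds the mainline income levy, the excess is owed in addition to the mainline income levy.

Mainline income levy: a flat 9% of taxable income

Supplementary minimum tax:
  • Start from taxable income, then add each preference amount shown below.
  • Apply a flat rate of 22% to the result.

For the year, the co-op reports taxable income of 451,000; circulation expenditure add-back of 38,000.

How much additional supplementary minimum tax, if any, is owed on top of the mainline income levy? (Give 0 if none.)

Supplementary minimum tax:
  Adjusted income: 451,000 + 38,000 = 489,000
  489,000 × 22% = 107,580

Mainline income levy:
  451,000 × 9% = 40,590

Excess of supplementary minimum tax over mainline income levy: 107,580 − 40,590 = 66,990.

66,990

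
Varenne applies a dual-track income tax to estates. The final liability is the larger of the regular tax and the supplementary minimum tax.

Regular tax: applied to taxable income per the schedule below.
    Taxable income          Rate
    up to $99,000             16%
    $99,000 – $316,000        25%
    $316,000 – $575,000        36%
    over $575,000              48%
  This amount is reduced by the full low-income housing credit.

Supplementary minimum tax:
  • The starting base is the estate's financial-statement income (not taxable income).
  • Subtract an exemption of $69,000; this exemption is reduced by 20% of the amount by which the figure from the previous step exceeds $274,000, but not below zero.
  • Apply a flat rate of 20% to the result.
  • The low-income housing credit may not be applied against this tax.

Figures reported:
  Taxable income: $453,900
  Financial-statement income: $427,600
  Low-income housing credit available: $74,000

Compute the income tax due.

$77,864

Regular tax:
  $99,000 × 16% = $15,840
  $217,000 × 25% = $54,250
  $137,900 × 36% = $49,644
  → $119,734
  Less low-income housing credit $74,000 → $45,734

Supplementary minimum tax:
  Base (financial-statement income): $427,600
  Exemption: $69,000 − 20% × ($427,600 − $274,000) = $69,000 − $30,720 = $38,280
  Base: $427,600 − $38,280 = $389,320
  $389,320 × 20% = $77,864

$77,864 > $45,734, so the supplementary minimum tax is the binding amount.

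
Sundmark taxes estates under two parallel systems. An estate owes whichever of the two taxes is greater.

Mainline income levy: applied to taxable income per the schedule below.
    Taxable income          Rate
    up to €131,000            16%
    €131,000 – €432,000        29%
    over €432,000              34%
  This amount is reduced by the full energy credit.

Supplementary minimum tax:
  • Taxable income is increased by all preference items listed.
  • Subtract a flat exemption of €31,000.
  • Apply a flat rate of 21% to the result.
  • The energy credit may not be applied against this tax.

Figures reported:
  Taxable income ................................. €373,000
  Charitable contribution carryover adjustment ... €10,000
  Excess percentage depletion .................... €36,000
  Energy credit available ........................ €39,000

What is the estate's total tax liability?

€81,480

Mainline income levy:
  €131,000 × 16% = €20,960
  €242,000 × 29% = €70,180
  → €91,140
  Less energy credit €39,000 → €52,140

Supplementary minimum tax:
  Adjusted income: €373,000 + €10,000 + €36,000 = €419,000
  Less exemption €31,000 → base €388,000
  €388,000 × 21% = €81,480

€81,480 > €52,140, so the supplementary minimum tax is the binding amount.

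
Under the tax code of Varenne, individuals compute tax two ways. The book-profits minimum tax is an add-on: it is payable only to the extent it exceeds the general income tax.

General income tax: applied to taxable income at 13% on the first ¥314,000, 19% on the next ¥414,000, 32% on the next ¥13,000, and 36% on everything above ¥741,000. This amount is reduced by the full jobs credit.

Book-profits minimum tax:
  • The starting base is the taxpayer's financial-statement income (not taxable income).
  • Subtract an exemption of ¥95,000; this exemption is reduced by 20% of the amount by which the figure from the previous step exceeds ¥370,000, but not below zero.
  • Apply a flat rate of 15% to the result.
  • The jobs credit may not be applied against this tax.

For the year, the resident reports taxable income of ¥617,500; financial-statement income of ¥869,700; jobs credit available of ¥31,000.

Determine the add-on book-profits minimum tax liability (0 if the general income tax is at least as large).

¥62,970

Book-profits minimum tax:
  Base (financial-statement income): ¥869,700
  Exemption: 20% × (¥869,700 − ¥370,000) = ¥99,940 ≥ ¥95,000, so the exemption is fully phased out
  Base: ¥869,700 − ¥0 = ¥869,700
  ¥869,700 × 15% = ¥130,455

General income tax:
  ¥314,000 × 13% = ¥40,820
  ¥303,500 × 19% = ¥57,665
  → ¥98,485
  Less jobs credit ¥31,000 → ¥67,485

Excess of book-profits minimum tax over general income tax: ¥130,455 − ¥67,485 = ¥62,970.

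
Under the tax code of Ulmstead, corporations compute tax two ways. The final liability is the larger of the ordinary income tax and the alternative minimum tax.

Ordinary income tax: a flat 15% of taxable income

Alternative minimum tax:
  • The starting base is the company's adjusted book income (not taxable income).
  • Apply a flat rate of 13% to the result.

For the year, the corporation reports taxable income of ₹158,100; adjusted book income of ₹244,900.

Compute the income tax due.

₹31,837

Alternative minimum tax:
  Base (adjusted book income): ₹244,900
  ₹244,900 × 13% = ₹31,837

Ordinary income tax:
  ₹158,100 × 15% = ₹23,715

₹31,837 > ₹23,715, so the alternative minimum tax is the binding amount.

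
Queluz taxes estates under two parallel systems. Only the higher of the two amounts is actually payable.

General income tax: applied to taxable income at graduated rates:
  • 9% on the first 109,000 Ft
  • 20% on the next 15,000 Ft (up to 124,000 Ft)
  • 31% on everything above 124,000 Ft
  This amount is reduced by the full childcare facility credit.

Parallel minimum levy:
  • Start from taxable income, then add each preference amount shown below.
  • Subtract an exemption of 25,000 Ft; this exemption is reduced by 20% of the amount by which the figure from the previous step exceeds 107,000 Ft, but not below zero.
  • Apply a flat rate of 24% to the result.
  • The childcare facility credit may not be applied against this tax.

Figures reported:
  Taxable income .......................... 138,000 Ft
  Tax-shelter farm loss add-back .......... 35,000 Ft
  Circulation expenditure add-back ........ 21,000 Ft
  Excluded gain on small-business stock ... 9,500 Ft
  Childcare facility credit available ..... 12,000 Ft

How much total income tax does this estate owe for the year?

General income tax:
  109,000 Ft × 9% = 9,810 Ft
  15,000 Ft × 20% = 3,000 Ft
  14,000 Ft × 31% = 4,340 Ft
  → 17,150 Ft
  Less childcare facility credit 12,000 Ft → 5,150 Ft

Parallel minimum levy:
  Adjusted income: 138,000 Ft + 35,000 Ft + 21,000 Ft + 9,500 Ft = 203,500 Ft
  Exemption: 25,000 Ft − 20% × (203,500 Ft − 107,000 Ft) = 25,000 Ft − 19,300 Ft = 5,700 Ft
  Base: 203,500 Ft − 5,700 Ft = 197,800 Ft
  197,800 Ft × 24% = 47,472 Ft

47,472 Ft > 5,150 Ft, so the parallel minimum levy is the binding amount.

47,472 Ft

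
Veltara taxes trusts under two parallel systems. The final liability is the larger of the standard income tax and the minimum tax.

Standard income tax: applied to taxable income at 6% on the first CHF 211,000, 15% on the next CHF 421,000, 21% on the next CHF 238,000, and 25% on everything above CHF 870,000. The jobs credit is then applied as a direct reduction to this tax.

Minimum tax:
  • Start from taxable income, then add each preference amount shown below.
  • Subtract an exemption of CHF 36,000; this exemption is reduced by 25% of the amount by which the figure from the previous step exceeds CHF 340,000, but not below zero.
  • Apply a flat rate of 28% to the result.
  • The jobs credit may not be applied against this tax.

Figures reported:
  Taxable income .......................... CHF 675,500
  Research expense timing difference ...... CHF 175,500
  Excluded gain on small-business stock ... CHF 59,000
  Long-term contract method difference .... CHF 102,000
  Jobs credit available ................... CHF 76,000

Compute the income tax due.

Standard income tax:
  CHF 211,000 × 6% = CHF 12,660
  CHF 421,000 × 15% = CHF 63,150
  CHF 43,500 × 21% = CHF 9,135
  → CHF 84,945
  Less jobs credit CHF 76,000 → CHF 8,945

Minimum tax:
  Adjusted income: CHF 675,500 + CHF 175,500 + CHF 59,000 + CHF 102,000 = CHF 1,012,000
  Exemption: 25% × (CHF 1,012,000 − CHF 340,000) = CHF 168,000 ≥ CHF 36,000, so the exemption is fully phased out
  Base: CHF 1,012,000 − CHF 0 = CHF 1,012,000
  CHF 1,012,000 × 28% = CHF 283,360

CHF 283,360 > CHF 8,945, so the minimum tax is the binding amount.

CHF 283,360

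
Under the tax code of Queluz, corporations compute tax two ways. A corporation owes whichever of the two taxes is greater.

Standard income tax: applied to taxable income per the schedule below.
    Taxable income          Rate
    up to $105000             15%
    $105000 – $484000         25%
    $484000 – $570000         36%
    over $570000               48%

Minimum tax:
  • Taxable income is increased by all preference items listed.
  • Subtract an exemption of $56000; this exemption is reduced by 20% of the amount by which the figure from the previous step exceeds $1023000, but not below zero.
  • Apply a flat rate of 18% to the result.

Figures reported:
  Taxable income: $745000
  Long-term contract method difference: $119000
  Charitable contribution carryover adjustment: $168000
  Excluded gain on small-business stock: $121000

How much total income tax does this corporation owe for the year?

$225460

Standard income tax:
  $105000 × 15% = $15750
  $379000 × 25% = $94750
  $86000 × 36% = $30960
  $175000 × 48% = $84000
  → $225460

Minimum tax:
  Adjusted income: $745000 + $119000 + $168000 + $121000 = $1153000
  Exemption: $56000 − 20% × ($1153000 − $1023000) = $56000 − $26000 = $30000
  Base: $1153000 − $30000 = $1123000
  $1123000 × 18% = $202140

$225460 > $202140, so the standard income tax governs.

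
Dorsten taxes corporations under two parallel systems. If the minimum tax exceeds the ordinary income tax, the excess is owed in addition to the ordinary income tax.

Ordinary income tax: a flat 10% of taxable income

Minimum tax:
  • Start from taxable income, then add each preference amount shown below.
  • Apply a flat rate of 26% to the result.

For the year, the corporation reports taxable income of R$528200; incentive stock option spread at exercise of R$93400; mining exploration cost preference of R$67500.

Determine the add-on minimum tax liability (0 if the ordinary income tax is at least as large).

Minimum tax:
  Adjusted income: R$528200 + R$93400 + R$67500 = R$689100
  R$689100 × 26% = R$179166

Ordinary income tax:
  R$528200 × 10% = R$52820

Excess of minimum tax over ordinary income tax: R$179166 − R$52820 = R$126346.

R$126346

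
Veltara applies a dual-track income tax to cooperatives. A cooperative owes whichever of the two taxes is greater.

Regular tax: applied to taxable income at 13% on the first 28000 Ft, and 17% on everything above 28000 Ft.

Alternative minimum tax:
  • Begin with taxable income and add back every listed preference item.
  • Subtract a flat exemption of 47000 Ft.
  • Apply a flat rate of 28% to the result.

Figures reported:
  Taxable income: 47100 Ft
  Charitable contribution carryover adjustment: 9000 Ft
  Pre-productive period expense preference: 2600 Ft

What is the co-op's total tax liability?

Regular tax:
  28000 Ft × 13% = 3640 Ft
  19100 Ft × 17% = 3247 Ft
  → 6887 Ft

Alternative minimum tax:
  Adjusted income: 47100 Ft + 9000 Ft + 2600 Ft = 58700 Ft
  Less exemption 47000 Ft → base 11700 Ft
  11700 Ft × 28% = 3276 Ft

6887 Ft > 3276 Ft, so the regular tax governs.

6887 Ft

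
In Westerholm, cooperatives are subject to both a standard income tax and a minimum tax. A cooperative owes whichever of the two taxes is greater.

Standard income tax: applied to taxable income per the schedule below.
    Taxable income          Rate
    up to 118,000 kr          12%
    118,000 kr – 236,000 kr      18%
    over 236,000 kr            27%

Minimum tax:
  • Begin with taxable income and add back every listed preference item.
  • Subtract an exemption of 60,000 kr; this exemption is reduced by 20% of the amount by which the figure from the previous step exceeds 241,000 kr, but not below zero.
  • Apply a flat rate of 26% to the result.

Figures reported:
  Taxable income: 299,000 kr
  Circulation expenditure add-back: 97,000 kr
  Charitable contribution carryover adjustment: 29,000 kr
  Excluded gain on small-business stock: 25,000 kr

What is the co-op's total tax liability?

Standard income tax:
  118,000 kr × 12% = 14,160 kr
  118,000 kr × 18% = 21,240 kr
  63,000 kr × 27% = 17,010 kr
  → 52,410 kr

Minimum tax:
  Adjusted income: 299,000 kr + 97,000 kr + 29,000 kr + 25,000 kr = 450,000 kr
  Exemption: 60,000 kr − 20% × (450,000 kr − 241,000 kr) = 60,000 kr − 41,800 kr = 18,200 kr
  Base: 450,000 kr − 18,200 kr = 431,800 kr
  431,800 kr × 26% = 112,268 kr

112,268 kr > 52,410 kr, so the minimum tax is the binding amount.

112,268 kr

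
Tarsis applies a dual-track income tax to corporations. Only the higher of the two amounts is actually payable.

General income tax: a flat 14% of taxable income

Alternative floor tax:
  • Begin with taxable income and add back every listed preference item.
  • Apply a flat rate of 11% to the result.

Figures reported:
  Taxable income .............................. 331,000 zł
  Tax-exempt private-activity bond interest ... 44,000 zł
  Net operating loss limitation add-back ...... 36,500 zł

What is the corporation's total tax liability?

46,340 zł

General income tax:
  331,000 zł × 14% = 46,340 zł

Alternative floor tax:
  Adjusted income: 331,000 zł + 44,000 zł + 36,500 zł = 411,500 zł
  411,500 zł × 11% = 45,265 zł

46,340 zł > 45,265 zł, so the general income tax governs.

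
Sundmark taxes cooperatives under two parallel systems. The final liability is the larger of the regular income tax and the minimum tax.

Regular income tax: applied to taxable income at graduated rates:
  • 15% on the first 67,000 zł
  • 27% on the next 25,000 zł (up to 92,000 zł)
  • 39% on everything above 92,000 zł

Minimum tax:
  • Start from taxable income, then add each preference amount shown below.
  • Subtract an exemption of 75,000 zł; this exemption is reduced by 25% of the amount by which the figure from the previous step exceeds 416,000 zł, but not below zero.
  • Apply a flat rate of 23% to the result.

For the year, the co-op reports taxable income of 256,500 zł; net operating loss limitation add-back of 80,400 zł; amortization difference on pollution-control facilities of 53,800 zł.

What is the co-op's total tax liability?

80,955 zł

Minimum tax:
  Adjusted income: 256,500 zł + 80,400 zł + 53,800 zł = 390,700 zł
  Exemption: 390,700 zł ≤ 416,000 zł, so full 75,000 zł applies
  Base: 390,700 zł − 75,000 zł = 315,700 zł
  315,700 zł × 23% = 72,611 zł

Regular income tax:
  67,000 zł × 15% = 10,050 zł
  25,000 zł × 27% = 6,750 zł
  164,500 zł × 39% = 64,155 zł
  → 80,955 zł

80,955 zł > 72,611 zł, so the regular income tax governs.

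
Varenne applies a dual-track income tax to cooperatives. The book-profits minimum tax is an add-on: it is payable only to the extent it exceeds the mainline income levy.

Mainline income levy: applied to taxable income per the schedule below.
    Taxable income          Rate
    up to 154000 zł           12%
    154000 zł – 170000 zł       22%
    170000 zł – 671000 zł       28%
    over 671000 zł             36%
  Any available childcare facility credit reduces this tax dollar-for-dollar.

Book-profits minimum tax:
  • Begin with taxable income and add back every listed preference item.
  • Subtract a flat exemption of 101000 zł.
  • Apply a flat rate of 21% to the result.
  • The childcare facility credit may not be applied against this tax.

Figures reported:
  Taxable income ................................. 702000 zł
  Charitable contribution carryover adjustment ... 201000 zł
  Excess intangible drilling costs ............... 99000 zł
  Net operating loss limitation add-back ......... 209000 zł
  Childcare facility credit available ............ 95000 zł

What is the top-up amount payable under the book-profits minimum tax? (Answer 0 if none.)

Mainline income levy:
  154000 zł × 12% = 18480 zł
  16000 zł × 22% = 3520 zł
  501000 zł × 28% = 140280 zł
  31000 zł × 36% = 11160 zł
  → 173440 zł
  Less childcare facility credit 95000 zł → 78440 zł

Book-profits minimum tax:
  Adjusted income: 702000 zł + 201000 zł + 99000 zł + 209000 zł = 1211000 zł
  Less exemption 101000 zł → base 1110000 zł
  1110000 zł × 21% = 233100 zł

Excess of book-profits minimum tax over mainline income levy: 233100 zł − 78440 zł = 154660 zł.

154660 zł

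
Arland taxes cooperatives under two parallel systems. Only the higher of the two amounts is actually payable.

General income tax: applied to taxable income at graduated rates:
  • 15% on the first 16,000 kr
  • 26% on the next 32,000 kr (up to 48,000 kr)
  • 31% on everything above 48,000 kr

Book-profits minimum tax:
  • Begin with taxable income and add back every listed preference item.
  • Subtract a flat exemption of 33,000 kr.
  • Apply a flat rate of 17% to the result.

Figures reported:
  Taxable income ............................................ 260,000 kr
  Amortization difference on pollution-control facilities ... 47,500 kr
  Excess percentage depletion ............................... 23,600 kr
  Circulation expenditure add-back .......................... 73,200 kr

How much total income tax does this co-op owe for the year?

76,440 kr

Book-profits minimum tax:
  Adjusted income: 260,000 kr + 47,500 kr + 23,600 kr + 73,200 kr = 404,300 kr
  Less exemption 33,000 kr → base 371,300 kr
  371,300 kr × 17% = 63,121 kr

General income tax:
  16,000 kr × 15% = 2,400 kr
  32,000 kr × 26% = 8,320 kr
  212,000 kr × 31% = 65,720 kr
  → 76,440 kr

76,440 kr > 63,121 kr, so the general income tax governs.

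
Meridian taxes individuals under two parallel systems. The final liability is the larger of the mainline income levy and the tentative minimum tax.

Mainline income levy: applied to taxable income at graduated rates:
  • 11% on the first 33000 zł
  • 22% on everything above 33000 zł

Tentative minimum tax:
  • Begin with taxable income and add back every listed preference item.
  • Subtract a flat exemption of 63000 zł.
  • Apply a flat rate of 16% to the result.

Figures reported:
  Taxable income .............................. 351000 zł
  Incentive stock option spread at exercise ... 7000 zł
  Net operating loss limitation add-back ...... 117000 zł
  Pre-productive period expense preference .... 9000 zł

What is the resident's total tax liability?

Mainline income levy:
  33000 zł × 11% = 3630 zł
  318000 zł × 22% = 69960 zł
  → 73590 zł

Tentative minimum tax:
  Adjusted income: 351000 zł + 7000 zł + 117000 zł + 9000 zł = 484000 zł
  Less exemption 63000 zł → base 421000 zł
  421000 zł × 16% = 67360 zł

73590 zł > 67360 zł, so the mainline income levy governs.

73590 zł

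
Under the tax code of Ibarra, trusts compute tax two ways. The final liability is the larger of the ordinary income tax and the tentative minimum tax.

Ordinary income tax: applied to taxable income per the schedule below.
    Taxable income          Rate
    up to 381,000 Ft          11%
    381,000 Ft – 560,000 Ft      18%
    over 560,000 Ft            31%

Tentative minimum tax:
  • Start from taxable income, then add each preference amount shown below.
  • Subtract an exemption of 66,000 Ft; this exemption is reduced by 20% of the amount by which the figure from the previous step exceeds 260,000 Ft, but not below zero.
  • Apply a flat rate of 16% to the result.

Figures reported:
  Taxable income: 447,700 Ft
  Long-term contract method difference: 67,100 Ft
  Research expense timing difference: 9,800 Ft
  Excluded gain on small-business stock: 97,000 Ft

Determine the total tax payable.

Ordinary income tax:
  381,000 Ft × 11% = 41,910 Ft
  66,700 Ft × 18% = 12,006 Ft
  → 53,916 Ft

Tentative minimum tax:
  Adjusted income: 447,700 Ft + 67,100 Ft + 9,800 Ft + 97,000 Ft = 621,600 Ft
  Exemption: 20% × (621,600 Ft − 260,000 Ft) = 72,320 Ft ≥ 66,000 Ft, so the exemption is fully phased out
  Base: 621,600 Ft − 0 Ft = 621,600 Ft
  621,600 Ft × 16% = 99,456 Ft

99,456 Ft > 53,916 Ft, so the tentative minimum tax is the binding amount.

99,456 Ft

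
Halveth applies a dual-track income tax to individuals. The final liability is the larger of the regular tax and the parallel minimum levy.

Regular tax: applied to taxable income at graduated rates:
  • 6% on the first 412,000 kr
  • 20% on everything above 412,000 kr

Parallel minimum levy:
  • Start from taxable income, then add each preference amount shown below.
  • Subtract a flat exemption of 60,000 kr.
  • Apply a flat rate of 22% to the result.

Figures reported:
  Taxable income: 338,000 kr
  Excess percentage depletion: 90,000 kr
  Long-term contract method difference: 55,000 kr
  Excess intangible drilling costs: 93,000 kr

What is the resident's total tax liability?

Regular tax:
  338,000 kr × 6% = 20,280 kr

Parallel minimum levy:
  Adjusted income: 338,000 kr + 90,000 kr + 55,000 kr + 93,000 kr = 576,000 kr
  Less exemption 60,000 kr → base 516,000 kr
  516,000 kr × 22% = 113,520 kr

113,520 kr > 20,280 kr, so the parallel minimum levy is the binding amount.

113,520 kr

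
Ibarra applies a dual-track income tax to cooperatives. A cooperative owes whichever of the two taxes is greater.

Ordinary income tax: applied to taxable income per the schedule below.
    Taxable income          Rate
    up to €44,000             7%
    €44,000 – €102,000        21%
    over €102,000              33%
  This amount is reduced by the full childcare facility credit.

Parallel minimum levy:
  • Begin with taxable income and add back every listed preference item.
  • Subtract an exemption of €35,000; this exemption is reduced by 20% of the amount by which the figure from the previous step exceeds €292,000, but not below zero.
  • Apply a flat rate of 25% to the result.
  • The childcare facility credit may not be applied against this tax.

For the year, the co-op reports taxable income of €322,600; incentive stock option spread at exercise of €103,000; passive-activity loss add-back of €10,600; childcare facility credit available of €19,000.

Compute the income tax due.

€107,510

Parallel minimum levy:
  Adjusted income: €322,600 + €103,000 + €10,600 = €436,200
  Exemption: €35,000 − 20% × (€436,200 − €292,000) = €35,000 − €28,840 = €6,160
  Base: €436,200 − €6,160 = €430,040
  €430,040 × 25% = €107,510

Ordinary income tax:
  €44,000 × 7% = €3,080
  €58,000 × 21% = €12,180
  €220,600 × 33% = €72,798
  → €88,058
  Less childcare facility credit €19,000 → €69,058

€107,510 > €69,058, so the parallel minimum levy is the binding amount.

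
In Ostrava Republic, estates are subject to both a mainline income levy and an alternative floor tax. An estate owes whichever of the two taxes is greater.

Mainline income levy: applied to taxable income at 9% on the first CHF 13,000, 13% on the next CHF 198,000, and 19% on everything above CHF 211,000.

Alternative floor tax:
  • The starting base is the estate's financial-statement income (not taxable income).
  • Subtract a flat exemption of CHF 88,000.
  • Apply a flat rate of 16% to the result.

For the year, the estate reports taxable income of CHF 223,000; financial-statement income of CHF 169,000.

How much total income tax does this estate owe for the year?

CHF 29,190

Alternative floor tax:
  Base (financial-statement income): CHF 169,000
  Less exemption CHF 88,000 → base CHF 81,000
  CHF 81,000 × 16% = CHF 12,960

Mainline income levy:
  CHF 13,000 × 9% = CHF 1,170
  CHF 198,000 × 13% = CHF 25,740
  CHF 12,000 × 19% = CHF 2,280
  → CHF 29,190

CHF 29,190 > CHF 12,960, so the mainline income levy governs.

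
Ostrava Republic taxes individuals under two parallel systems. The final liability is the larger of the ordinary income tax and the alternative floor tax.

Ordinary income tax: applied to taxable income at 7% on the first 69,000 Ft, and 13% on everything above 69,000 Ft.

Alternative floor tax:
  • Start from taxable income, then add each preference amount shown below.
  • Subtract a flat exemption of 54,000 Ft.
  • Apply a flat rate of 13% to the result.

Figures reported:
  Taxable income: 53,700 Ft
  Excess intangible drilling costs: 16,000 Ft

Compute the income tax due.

Alternative floor tax:
  Adjusted income: 53,700 Ft + 16,000 Ft = 69,700 Ft
  Less exemption 54,000 Ft → base 15,700 Ft
  15,700 Ft × 13% = 2,041 Ft

Ordinary income tax:
  53,700 Ft × 7% = 3,759 Ft

3,759 Ft > 2,041 Ft, so the ordinary income tax governs.

3,759 Ft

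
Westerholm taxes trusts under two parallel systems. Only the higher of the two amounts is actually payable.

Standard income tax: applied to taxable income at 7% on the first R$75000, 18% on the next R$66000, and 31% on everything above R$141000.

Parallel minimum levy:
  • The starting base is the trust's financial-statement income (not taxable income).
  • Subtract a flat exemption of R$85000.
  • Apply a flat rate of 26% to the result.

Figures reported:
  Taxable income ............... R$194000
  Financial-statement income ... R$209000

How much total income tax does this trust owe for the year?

Standard income tax:
  R$75000 × 7% = R$5250
  R$66000 × 18% = R$11880
  R$53000 × 31% = R$16430
  → R$33560

Parallel minimum levy:
  Base (financial-statement income): R$209000
  Less exemption R$85000 → base R$124000
  R$124000 × 26% = R$32240

R$33560 > R$32240, so the standard income tax governs.

R$33560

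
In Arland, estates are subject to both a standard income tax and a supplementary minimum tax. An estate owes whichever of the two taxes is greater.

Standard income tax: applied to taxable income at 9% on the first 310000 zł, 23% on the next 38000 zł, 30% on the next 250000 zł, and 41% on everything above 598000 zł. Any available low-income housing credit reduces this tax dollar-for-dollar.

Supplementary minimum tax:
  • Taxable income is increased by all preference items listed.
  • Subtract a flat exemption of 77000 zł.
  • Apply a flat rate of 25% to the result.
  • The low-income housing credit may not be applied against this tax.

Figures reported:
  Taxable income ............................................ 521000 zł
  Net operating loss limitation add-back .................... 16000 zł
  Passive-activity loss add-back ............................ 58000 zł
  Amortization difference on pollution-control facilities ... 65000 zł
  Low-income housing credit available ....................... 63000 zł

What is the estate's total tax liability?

Supplementary minimum tax:
  Adjusted income: 521000 zł + 16000 zł + 58000 zł + 65000 zł = 660000 zł
  Less exemption 77000 zł → base 583000 zł
  583000 zł × 25% = 145750 zł

Standard income tax:
  310000 zł × 9% = 27900 zł
  38000 zł × 23% = 8740 zł
  173000 zł × 30% = 51900 zł
  → 88540 zł
  Less low-income housing credit 63000 zł → 25540 zł

145750 zł > 25540 zł, so the supplementary minimum tax is the binding amount.

145750 zł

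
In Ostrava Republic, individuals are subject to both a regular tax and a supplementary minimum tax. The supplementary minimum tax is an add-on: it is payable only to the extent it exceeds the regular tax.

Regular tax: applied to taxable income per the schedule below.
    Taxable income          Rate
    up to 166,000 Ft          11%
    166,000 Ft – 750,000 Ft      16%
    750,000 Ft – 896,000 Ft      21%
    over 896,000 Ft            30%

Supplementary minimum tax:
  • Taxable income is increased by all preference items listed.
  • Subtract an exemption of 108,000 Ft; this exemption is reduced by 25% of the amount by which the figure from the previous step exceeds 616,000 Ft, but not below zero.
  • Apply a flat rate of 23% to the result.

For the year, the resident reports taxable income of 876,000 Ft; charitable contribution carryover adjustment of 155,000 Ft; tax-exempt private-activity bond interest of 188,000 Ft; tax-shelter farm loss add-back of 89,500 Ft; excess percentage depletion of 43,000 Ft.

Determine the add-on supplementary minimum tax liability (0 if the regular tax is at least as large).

172,685 Ft

Regular tax:
  166,000 Ft × 11% = 18,260 Ft
  584,000 Ft × 16% = 93,440 Ft
  126,000 Ft × 21% = 26,460 Ft
  → 138,160 Ft

Supplementary minimum tax:
  Adjusted income: 876,000 Ft + 155,000 Ft + 188,000 Ft + 89,500 Ft + 43,000 Ft = 1,351,500 Ft
  Exemption: 25% × (1,351,500 Ft − 616,000 Ft) = 183,875 Ft ≥ 108,000 Ft, so the exemption is fully phased out
  Base: 1,351,500 Ft − 0 Ft = 1,351,500 Ft
  1,351,500 Ft × 23% = 310,845 Ft

Excess of supplementary minimum tax over regular tax: 310,845 Ft − 138,160 Ft = 172,685 Ft.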